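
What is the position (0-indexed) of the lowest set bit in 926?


0b1110011110. Lowest set bit at position 1

1


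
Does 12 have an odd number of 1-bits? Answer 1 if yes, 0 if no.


0b1100 has 2 ones => parity 0

0


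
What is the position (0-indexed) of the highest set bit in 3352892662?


0b11000111110110010001010011110110. Highest set bit at position 31

31


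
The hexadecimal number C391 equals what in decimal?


C391 hex = 50065 decimal

50065


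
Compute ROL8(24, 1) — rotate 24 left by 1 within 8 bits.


Rotate 0b11000 left by 1 (8-bit) = 0b110000 = 48

48


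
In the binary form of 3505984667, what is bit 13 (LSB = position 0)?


0b11010000111110010001010010011011, position 13 = 0

0


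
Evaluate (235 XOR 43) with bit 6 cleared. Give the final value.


Step 1: 235 ^ 43 = 192
Step 2: 192 & ~(1 << 6) = 128

128


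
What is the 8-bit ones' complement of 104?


104 ^ 255 = 151

151


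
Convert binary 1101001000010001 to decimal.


1101001000010001 in decimal = 53777

53777


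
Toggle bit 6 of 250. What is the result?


250 ^ (1 << 6) = 250 ^ 64 = 186

186


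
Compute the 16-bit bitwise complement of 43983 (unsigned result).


~0b1010101111001111 = 0b101010000110000 = 21552 (16-bit unsigned)

21552


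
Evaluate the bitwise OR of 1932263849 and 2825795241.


0b1110011001011000000000110101001 | 0b10101000011011100011011010101001 = 0b11111011011011100011011110101001 = 4218304425

4218304425


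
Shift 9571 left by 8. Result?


0b10010101100011 << 8 = 0b1001010110001100000000 = 2450176

2450176


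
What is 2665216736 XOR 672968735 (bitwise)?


0b10011110110110111111101011100000 ^ 0b101000000111001011000000011111 = 0b10110110110001110100101011111111 = 3066514175

3066514175


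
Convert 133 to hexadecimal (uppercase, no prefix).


133 = 85 hex

85


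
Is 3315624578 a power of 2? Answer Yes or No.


0b11000101101000000110101010000010. Multiple bits set => No

No


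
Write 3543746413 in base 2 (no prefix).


3543746413 = 11010011001110010100011101101101 in binary

11010011001110010100011101101101


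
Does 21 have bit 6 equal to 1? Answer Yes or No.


0b10101, bit 6 = 0. No

No


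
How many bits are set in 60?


0b111100 has 4 set bits

4


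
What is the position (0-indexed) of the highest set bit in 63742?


0b1111100011111110. Highest set bit at position 15

15


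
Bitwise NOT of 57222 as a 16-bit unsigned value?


~0b1101111110000110 = 0b10000001111001 = 8313 (16-bit unsigned)

8313


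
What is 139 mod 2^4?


139 & 15 = 11

11


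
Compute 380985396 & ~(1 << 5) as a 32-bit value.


380985396 & ~(1 << 5) = 380985364

380985364


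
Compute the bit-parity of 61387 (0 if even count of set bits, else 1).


0b1110111111001011 has 12 ones => parity 0

0


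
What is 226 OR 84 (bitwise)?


0b11100010 | 0b1010100 = 0b11110110 = 246

246


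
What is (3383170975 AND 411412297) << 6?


Step 1: 3383170975 & 411412297 = 142935817
Step 2: 142935817 << 6 = 9147892288

9147892288


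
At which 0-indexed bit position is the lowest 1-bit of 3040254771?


0b10110101001101101001101100110011. Lowest set bit at position 0

0


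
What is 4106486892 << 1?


0b11110100110001000000010001101100 << 1 = 0b111101001100010000000100011011000 = 8212973784

8212973784


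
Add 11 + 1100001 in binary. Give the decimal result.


11 + 1100001 = 1100100 = 100

100


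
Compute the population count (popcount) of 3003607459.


0b10110011000001110110100110100011 has 16 set bits

16


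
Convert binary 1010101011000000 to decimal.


1010101011000000 in decimal = 43712

43712


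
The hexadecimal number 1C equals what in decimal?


1C hex = 28 decimal

28


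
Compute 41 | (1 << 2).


41 | (1 << 2) = 41 | 4 = 45

45


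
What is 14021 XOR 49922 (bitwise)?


0b11011011000101 ^ 0b1100001100000010 = 0b1111010111000111 = 62919

62919


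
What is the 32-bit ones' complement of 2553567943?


2553567943 ^ 4294967295 = 1741399352

1741399352


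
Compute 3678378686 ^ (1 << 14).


3678378686 ^ (1 << 14) = 3678378686 ^ 16384 = 3678395070

3678395070


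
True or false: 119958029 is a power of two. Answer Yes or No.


0b111001001100110101000001101. Multiple bits set => No

No


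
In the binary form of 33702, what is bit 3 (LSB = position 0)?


0b1000001110100110, position 3 = 0

0


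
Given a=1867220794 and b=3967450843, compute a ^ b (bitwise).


1867220794 ^ 3967450843 = 2201090529

2201090529


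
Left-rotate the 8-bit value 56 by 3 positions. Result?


Rotate 0b111000 left by 3 (8-bit) = 0b11000001 = 193

193


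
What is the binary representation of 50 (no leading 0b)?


50 = 110010 in binary

110010


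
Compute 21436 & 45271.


0b101001110111100 & 0b1011000011010111 = 0b1000010010100 = 4244

4244


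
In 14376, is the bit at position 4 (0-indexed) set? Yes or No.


0b11100000101000, bit 4 = 0. No

No


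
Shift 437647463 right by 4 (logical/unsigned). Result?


0b11010000101011111100001100111 >> 4 = 0b1101000010101111110000110 = 27352966

27352966


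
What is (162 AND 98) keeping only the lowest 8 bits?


Step 1: 162 & 98 = 34
Step 2: 34 & 255 = 34

34


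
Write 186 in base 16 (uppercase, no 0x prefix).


186 = BA hex

BA


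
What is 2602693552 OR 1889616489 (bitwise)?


0b10011011001000011111001110110000 | 0b1110000101000010100001001101001 = 0b11111011101000011111001111111001 = 4221694969

4221694969


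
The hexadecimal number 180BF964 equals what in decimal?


180BF964 hex = 403437924 decimal

403437924


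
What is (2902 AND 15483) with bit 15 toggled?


Step 1: 2902 & 15483 = 2130
Step 2: 2130 ^ (1 << 15) = 2130 ^ 32768 = 34898

34898


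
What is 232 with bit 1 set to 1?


232 | (1 << 1) = 232 | 2 = 234

234


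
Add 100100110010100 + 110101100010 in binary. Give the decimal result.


100100110010100 + 110101100010 = 101011011110110 = 22262

22262


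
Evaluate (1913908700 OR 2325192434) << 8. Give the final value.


Step 1: 1913908700 | 2325192434 = 4204265470
Step 2: 4204265470 << 8 = 1076291960320

1076291960320


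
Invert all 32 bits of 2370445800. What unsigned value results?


2370445800 ^ 4294967295 = 1924521495

1924521495


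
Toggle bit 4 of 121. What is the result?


121 ^ (1 << 4) = 121 ^ 16 = 105

105


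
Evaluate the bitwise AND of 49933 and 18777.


0b1100001100001101 & 0b100100101011001 = 0b100000100001001 = 16649

16649


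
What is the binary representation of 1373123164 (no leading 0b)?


1373123164 = 1010001110110000011001001011100 in binary

1010001110110000011001001011100


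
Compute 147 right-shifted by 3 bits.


0b10010011 >> 3 = 0b10010 = 18

18


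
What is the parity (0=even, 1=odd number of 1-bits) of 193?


0b11000001 has 3 ones => parity 1

1


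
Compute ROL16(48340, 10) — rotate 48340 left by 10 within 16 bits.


Rotate 0b1011110011010100 left by 10 (16-bit) = 0b101001011110011 = 21235

21235


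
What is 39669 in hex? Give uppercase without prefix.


39669 = 9AF5 hex

9AF5


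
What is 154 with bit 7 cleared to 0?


154 & ~(1 << 7) = 26

26


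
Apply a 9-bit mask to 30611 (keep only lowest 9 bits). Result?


30611 & 511 = 403

403


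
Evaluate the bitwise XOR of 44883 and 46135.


0b1010111101010011 ^ 0b1011010000110111 = 0b1101101100100 = 7012

7012


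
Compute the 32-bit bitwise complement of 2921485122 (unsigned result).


~0b10101110001000100101001101000010 = 0b1010001110111011010110010111101 = 1373482173 (32-bit unsigned)

1373482173


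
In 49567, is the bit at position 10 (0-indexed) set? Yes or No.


0b1100000110011111, bit 10 = 0. No

No


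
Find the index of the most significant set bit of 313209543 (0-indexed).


0b10010101010110011001011000111. Highest set bit at position 28

28


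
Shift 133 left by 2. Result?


0b10000101 << 2 = 0b1000010100 = 532

532


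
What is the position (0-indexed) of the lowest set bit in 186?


0b10111010. Lowest set bit at position 1

1


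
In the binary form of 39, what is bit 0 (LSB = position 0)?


0b100111, position 0 = 1

1


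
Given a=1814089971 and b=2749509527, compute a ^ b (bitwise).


1814089971 ^ 2749509527 = 3485663076

3485663076


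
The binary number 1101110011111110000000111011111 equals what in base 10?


1101110011111110000000111011111 in decimal = 1853817311

1853817311


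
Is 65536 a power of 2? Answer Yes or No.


0b10000000000000000. Only one bit set => Yes

Yes


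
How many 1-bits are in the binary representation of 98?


0b1100010 has 3 set bits

3


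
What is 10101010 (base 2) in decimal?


10101010 in decimal = 170

170


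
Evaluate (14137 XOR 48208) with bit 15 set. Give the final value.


Step 1: 14137 ^ 48208 = 35689
Step 2: 35689 | (1 << 15) = 35689 | 32768 = 35689

35689


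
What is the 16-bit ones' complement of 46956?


46956 ^ 65535 = 18579

18579


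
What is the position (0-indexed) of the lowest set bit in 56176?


0b1101101101110000. Lowest set bit at position 4

4


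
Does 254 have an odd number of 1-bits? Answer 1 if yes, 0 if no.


0b11111110 has 7 ones => parity 1

1


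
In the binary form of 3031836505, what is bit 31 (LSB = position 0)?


0b10110100101101100010011101011001, position 31 = 1

1


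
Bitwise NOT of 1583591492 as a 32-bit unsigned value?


~0b1011110011000111011000001000100 = 0b10100001100111000100111110111011 = 2711375803 (32-bit unsigned)

2711375803


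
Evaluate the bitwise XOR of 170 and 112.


0b10101010 ^ 0b1110000 = 0b11011010 = 218

218


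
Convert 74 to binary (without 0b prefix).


74 = 1001010 in binary

1001010


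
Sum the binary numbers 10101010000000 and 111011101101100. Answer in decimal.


10101010000000 + 111011101101100 = 1010000111101100 = 41452

41452


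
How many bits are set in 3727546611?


0b11011110001011011101100011110011 has 20 set bits

20


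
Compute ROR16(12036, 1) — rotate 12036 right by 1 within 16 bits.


Rotate 0b10111100000100 right by 1 (16-bit) = 0b1011110000010 = 6018

6018


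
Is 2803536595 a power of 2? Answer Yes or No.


0b10100111000110101001001011010011. Multiple bits set => No

No


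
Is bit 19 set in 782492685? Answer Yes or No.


0b101110101000111110010000001101, bit 19 = 0. No

No


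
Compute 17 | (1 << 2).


17 | (1 << 2) = 17 | 4 = 21

21


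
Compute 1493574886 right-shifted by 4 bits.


0b1011001000001100010010011100110 >> 4 = 0b101100100000110001001001110 = 93348430

93348430


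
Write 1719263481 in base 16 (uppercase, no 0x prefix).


1719263481 = 6679E0F9 hex

6679E0F9


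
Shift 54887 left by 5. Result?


0b1101011001100111 << 5 = 0b110101100110011100000 = 1756384

1756384


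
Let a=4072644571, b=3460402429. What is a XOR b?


4072644571 ^ 3460402429 = 1023284006

1023284006


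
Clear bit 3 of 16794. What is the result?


16794 & ~(1 << 3) = 16786

16786


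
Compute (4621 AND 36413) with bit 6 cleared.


Step 1: 4621 & 36413 = 525
Step 2: 525 & ~(1 << 6) = 525

525


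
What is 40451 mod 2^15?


40451 & 32767 = 7683

7683


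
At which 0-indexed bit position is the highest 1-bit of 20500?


0b101000000010100. Highest set bit at position 14

14


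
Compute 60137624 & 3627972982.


0b11100101011010000010011000 & 0b11011000001111100111100101110110 = 0b101000010000000010000 = 1318928

1318928


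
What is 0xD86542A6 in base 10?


D86542A6 hex = 3630514854 decimal

3630514854


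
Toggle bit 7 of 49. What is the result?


49 ^ (1 << 7) = 49 ^ 128 = 177

177


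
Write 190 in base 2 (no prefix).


190 = 10111110 in binary

10111110


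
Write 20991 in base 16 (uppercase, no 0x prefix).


20991 = 51FF hex

51FF


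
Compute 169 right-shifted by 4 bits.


0b10101001 >> 4 = 0b1010 = 10

10


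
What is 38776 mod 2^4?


38776 & 15 = 8

8


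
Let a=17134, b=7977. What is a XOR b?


17134 ^ 7977 = 24007

24007


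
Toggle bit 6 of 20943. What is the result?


20943 ^ (1 << 6) = 20943 ^ 64 = 20879

20879


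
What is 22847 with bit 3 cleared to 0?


22847 & ~(1 << 3) = 22839

22839


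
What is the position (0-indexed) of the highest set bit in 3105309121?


0b10111001000101110100000111000001. Highest set bit at position 31

31


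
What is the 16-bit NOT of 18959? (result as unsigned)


~0b100101000001111 = 0b1011010111110000 = 46576 (16-bit unsigned)

46576


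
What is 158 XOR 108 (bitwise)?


0b10011110 ^ 0b1101100 = 0b11110010 = 242

242


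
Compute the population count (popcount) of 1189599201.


0b1000110111001111101011111100001 has 19 set bits

19


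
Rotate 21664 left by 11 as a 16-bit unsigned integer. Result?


Rotate 0b101010010100000 left by 11 (16-bit) = 0b1010100101 = 677

677


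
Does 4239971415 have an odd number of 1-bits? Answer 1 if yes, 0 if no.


0b11111100101110001101010001010111 has 19 ones => parity 1

1


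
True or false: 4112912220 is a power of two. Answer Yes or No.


0b11110101001001100000111101011100. Multiple bits set => No

No


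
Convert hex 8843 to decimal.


8843 hex = 34883 decimal

34883


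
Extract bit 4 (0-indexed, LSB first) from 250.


0b11111010, position 4 = 1

1


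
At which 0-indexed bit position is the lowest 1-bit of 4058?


0b111111011010. Lowest set bit at position 1

1


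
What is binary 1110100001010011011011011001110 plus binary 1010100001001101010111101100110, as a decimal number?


1110100001010011011011011001110 + 1010100001001101010111101100110 = 11001000010100000110011000110100 = 3360712244

3360712244


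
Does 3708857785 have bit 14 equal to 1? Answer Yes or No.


0b11011101000100001010110110111001, bit 14 = 0. No

No


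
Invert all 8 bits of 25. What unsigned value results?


25 ^ 255 = 230

230


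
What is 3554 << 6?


0b110111100010 << 6 = 0b110111100010000000 = 227456

227456


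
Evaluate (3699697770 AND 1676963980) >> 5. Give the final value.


Step 1: 3699697770 & 1676963980 = 1082417160
Step 2: 1082417160 >> 5 = 33825536

33825536


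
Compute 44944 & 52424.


0b1010111110010000 & 0b1100110011001000 = 0b1000110010000000 = 35968

35968


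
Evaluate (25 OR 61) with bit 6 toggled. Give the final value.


Step 1: 25 | 61 = 61
Step 2: 61 ^ (1 << 6) = 61 ^ 64 = 125

125


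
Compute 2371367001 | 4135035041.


0b10001101010110000011000001011001 | 0b11110110011101111010000010100001 = 0b11111111011111111011000011111001 = 4286558457

4286558457


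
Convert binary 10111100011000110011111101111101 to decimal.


10111100011000110011111101111101 in decimal = 3160620925

3160620925


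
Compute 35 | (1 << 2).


35 | (1 << 2) = 35 | 4 = 39

39


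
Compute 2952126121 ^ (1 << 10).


2952126121 ^ (1 << 10) = 2952126121 ^ 1024 = 2952125097

2952125097


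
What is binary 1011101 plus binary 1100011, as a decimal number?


1011101 + 1100011 = 11000000 = 192

192


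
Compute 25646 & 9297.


0b110010000101110 & 0b10010001010001 = 0b10010000000000 = 9216

9216


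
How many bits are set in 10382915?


0b100111100110111001000011 has 13 set bits

13


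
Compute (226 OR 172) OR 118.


Step 1: 226 | 172 = 238
Step 2: 238 | 118 = 254

254


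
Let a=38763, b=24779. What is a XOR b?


38763 ^ 24779 = 63392

63392


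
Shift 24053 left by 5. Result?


0b101110111110101 << 5 = 0b10111011111010100000 = 769696

769696


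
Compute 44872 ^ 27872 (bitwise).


0b1010111101001000 ^ 0b110110011100000 = 0b1100001110101000 = 50088

50088


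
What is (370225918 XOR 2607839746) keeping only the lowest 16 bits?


Step 1: 370225918 ^ 2607839746 = 2371963132
Step 2: 2371963132 & 65535 = 18684

18684


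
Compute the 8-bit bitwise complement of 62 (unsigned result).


~0b111110 = 0b11000001 = 193 (8-bit unsigned)

193


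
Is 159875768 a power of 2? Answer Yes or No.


0b1001100001111000001010111000. Multiple bits set => No

No


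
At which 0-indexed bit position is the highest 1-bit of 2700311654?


0b10100000111100110111110001100110. Highest set bit at position 31

31


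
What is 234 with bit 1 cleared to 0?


234 & ~(1 << 1) = 232

232


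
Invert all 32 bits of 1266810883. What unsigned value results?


1266810883 ^ 4294967295 = 3028156412

3028156412


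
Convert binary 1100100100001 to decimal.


1100100100001 in decimal = 6433

6433


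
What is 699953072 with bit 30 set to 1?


699953072 | (1 << 30) = 699953072 | 1073741824 = 1773694896

1773694896


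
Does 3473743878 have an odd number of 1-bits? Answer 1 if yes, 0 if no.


0b11001111000011010010000000000110 has 12 ones => parity 0

0


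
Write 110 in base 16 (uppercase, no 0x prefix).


110 = 6E hex

6E


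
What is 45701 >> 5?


0b1011001010000101 >> 5 = 0b10110010100 = 1428

1428


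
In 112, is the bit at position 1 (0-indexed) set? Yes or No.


0b1110000, bit 1 = 0. No

No


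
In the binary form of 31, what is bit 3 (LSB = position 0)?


0b11111, position 3 = 1

1


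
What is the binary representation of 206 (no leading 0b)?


206 = 11001110 in binary

11001110


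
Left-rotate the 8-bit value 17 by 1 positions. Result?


Rotate 0b10001 left by 1 (8-bit) = 0b100010 = 34

34


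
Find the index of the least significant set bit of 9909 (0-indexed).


0b10011010110101. Lowest set bit at position 0

0


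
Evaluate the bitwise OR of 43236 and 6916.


0b1010100011100100 | 0b1101100000100 = 0b1011101111100100 = 48100

48100


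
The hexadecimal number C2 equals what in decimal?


C2 hex = 194 decimal

194


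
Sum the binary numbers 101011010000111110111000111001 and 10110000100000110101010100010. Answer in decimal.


101011010000111110111000111001 + 10110000100000110101010100010 = 1000001010101000101100011011011 = 1096046811

1096046811


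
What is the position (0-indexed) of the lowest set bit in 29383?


0b111001011000111. Lowest set bit at position 0

0


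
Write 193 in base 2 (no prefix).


193 = 11000001 in binary

11000001


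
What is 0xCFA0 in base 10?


CFA0 hex = 53152 decimal

53152


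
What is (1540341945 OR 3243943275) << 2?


Step 1: 1540341945 | 3243943275 = 3688883707
Step 2: 3688883707 << 2 = 14755534828

14755534828


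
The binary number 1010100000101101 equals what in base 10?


1010100000101101 in decimal = 43053

43053


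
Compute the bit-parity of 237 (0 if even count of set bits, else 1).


0b11101101 has 6 ones => parity 0

0


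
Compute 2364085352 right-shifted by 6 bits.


0b10001100111010010001010001101000 >> 6 = 0b10001100111010010001010001 = 36938833

36938833


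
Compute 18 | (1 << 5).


18 | (1 << 5) = 18 | 32 = 50

50


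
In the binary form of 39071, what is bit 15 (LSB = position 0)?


0b1001100010011111, position 15 = 1

1


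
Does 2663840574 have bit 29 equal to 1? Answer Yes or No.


0b10011110110001101111101100111110, bit 29 = 0. No

No


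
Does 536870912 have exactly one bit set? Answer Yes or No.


0b100000000000000000000000000000. Only one bit set => Yes

Yes


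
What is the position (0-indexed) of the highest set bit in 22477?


0b101011111001101. Highest set bit at position 14

14


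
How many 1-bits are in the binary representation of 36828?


0b1000111111011100 has 10 set bits

10


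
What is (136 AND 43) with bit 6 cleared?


Step 1: 136 & 43 = 8
Step 2: 8 & ~(1 << 6) = 8

8


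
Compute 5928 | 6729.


0b1011100101000 | 0b1101001001001 = 0b1111101101001 = 8041

8041


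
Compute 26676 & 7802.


0b110100000110100 & 0b1111001111010 = 0b100000110000 = 2096

2096


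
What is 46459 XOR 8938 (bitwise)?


0b1011010101111011 ^ 0b10001011101010 = 0b1001011110010001 = 38801

38801


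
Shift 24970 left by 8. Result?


0b110000110001010 << 8 = 0b11000011000101000000000 = 6392320

6392320


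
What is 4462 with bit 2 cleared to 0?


4462 & ~(1 << 2) = 4458

4458


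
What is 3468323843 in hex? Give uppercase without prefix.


3468323843 = CEBA6C03 hex

CEBA6C03


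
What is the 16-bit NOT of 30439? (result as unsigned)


~0b111011011100111 = 0b1000100100011000 = 35096 (16-bit unsigned)

35096


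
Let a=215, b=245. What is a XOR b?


215 ^ 245 = 34

34


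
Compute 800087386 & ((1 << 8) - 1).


800087386 & 255 = 90

90


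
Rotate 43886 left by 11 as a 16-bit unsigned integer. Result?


Rotate 0b1010101101101110 left by 11 (16-bit) = 0b111010101011011 = 30043

30043


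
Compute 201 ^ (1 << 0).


201 ^ (1 << 0) = 201 ^ 1 = 200

200


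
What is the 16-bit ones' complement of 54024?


54024 ^ 65535 = 11511

11511


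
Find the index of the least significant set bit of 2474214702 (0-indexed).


0b10010011011110011000010100101110. Lowest set bit at position 1

1


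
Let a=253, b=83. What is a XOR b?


253 ^ 83 = 174

174


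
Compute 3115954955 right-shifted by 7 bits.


0b10111001101110011011001100001011 >> 7 = 0b1011100110111001101100110 = 24343398

24343398


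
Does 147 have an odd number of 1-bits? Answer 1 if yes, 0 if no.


0b10010011 has 4 ones => parity 0

0


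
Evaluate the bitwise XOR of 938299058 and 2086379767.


0b110111111011010100111010110010 ^ 0b1111100010110111010000011110111 = 0b1001011101101101110111001000101 = 1270279749

1270279749


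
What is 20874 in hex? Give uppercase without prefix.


20874 = 518A hex

518A


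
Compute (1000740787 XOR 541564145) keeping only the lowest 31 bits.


Step 1: 1000740787 ^ 541564145 = 467766082
Step 2: 467766082 & 2147483647 = 467766082

467766082


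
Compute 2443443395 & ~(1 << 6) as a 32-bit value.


2443443395 & ~(1 << 6) = 2443443331

2443443331


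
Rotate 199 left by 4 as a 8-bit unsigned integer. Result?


Rotate 0b11000111 left by 4 (8-bit) = 0b1111100 = 124

124


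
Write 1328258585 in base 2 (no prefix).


1328258585 = 1001111001010111001111000011001 in binary

1001111001010111001111000011001


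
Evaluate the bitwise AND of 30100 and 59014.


0b111010110010100 & 0b1110011010000110 = 0b110010010000100 = 25732

25732


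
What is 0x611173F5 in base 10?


611173F5 hex = 1628533749 decimal

1628533749


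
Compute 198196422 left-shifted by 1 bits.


0b1011110100000011110011000110 << 1 = 0b10111101000000111100110001100 = 396392844

396392844


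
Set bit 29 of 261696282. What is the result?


261696282 | (1 << 29) = 261696282 | 536870912 = 798567194

798567194


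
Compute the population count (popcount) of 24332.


0b101111100001100 has 8 set bits

8


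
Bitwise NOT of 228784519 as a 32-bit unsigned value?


~0b1101101000101111100110000111 = 0b11110010010111010000011001111000 = 4066182776 (32-bit unsigned)

4066182776


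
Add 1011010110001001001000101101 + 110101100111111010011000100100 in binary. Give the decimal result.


1011010110001001001000101101 + 110101100111111010011000100100 = 1000000111110000011100001010001 = 1090009169

1090009169


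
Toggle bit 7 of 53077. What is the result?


53077 ^ (1 << 7) = 53077 ^ 128 = 53205

53205


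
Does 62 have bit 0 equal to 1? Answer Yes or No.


0b111110, bit 0 = 0. No

No


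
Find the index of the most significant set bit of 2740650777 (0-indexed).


0b10100011010110110000001100011001. Highest set bit at position 31

31


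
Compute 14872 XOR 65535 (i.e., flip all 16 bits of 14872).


14872 ^ 65535 = 50663

50663


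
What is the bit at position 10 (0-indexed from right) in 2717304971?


0b10100001111101101100100010001011, position 10 = 0

0


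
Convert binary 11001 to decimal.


11001 in decimal = 25

25


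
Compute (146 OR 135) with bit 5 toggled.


Step 1: 146 | 135 = 151
Step 2: 151 ^ (1 << 5) = 151 ^ 32 = 183

183


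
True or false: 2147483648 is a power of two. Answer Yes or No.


0b10000000000000000000000000000000. Only one bit set => Yes

Yes


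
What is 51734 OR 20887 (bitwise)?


0b1100101000010110 | 0b101000110010111 = 0b1101101110010111 = 56215

56215


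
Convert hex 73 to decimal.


73 hex = 115 decimal

115


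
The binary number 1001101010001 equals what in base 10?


1001101010001 in decimal = 4945

4945


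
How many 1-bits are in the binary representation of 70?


0b1000110 has 3 set bits

3


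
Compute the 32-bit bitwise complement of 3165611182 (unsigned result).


~0b10111100101011110110010010101110 = 0b1000011010100001001101101010001 = 1129356113 (32-bit unsigned)

1129356113


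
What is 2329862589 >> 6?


0b10001010110111101110000110111101 >> 6 = 0b10001010110111101110000110 = 36404102

36404102


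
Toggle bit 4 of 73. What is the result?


73 ^ (1 << 4) = 73 ^ 16 = 89

89


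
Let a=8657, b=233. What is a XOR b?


8657 ^ 233 = 8504

8504


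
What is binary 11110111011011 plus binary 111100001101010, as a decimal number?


11110111011011 + 111100001101010 = 1011011001000101 = 46661

46661


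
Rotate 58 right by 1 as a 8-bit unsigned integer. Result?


Rotate 0b111010 right by 1 (8-bit) = 0b11101 = 29

29


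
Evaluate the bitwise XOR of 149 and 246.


0b10010101 ^ 0b11110110 = 0b1100011 = 99

99


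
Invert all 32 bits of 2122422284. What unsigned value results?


2122422284 ^ 4294967295 = 2172545011

2172545011


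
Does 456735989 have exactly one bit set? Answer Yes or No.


0b11011001110010011110011110101. Multiple bits set => No

No


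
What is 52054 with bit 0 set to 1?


52054 | (1 << 0) = 52054 | 1 = 52055

52055


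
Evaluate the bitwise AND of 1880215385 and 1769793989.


0b1110000000100011100111101011001 & 0b1101001011111001110100111000101 = 0b1100000000100001100100101000001 = 1611712833

1611712833


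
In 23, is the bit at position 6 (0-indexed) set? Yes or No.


0b10111, bit 6 = 0. No

No


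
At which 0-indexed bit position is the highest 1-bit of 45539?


0b1011000111100011. Highest set bit at position 15

15


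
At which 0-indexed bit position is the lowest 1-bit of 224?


0b11100000. Lowest set bit at position 5

5


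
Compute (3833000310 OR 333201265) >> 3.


Step 1: 3833000310 | 333201265 = 4160683895
Step 2: 4160683895 >> 3 = 520085486

520085486


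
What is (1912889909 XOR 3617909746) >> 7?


Step 1: 1912889909 ^ 3617909746 = 2778761671
Step 2: 2778761671 >> 7 = 21709075

21709075


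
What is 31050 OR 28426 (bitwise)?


0b111100101001010 | 0b110111100001010 = 0b111111101001010 = 32586

32586


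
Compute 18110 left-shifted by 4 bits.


0b100011010111110 << 4 = 0b1000110101111100000 = 289760

289760


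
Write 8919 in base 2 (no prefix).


8919 = 10001011010111 in binary

10001011010111


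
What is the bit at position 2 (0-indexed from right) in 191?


0b10111111, position 2 = 1

1


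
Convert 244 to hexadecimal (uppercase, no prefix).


244 = F4 hex

F4


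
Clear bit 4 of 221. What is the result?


221 & ~(1 << 4) = 205

205


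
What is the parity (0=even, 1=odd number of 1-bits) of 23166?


0b101101001111110 has 10 ones => parity 0

0


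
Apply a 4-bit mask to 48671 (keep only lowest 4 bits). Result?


48671 & 15 = 15

15


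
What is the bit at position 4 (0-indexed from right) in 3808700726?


0b11100011000001000010100100110110, position 4 = 1

1


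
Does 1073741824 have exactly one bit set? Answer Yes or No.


0b1000000000000000000000000000000. Only one bit set => Yes

Yes


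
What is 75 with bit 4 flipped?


75 ^ (1 << 4) = 75 ^ 16 = 91

91


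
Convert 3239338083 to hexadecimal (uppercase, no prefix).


3239338083 = C1146063 hex

C1146063


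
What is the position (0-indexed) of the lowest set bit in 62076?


0b1111001001111100. Lowest set bit at position 2

2


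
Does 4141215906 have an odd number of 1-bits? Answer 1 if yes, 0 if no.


0b11110110110101011111000010100010 has 18 ones => parity 0

0


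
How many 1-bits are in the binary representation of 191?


0b10111111 has 7 set bits

7


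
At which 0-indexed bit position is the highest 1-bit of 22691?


0b101100010100011. Highest set bit at position 14

14


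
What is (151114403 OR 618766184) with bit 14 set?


Step 1: 151114403 | 618766184 = 769777643
Step 2: 769777643 | (1 << 14) = 769777643 | 16384 = 769777643

769777643


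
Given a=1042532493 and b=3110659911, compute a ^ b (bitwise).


1042532493 ^ 3110659911 = 2269851594

2269851594


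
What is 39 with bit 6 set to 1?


39 | (1 << 6) = 39 | 64 = 103

103


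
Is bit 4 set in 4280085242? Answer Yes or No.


0b11111111000111001110101011111010, bit 4 = 1. Yes

Yes


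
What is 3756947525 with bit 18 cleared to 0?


3756947525 & ~(1 << 18) = 3756685381

3756685381


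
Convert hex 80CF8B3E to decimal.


80CF8B3E hex = 2161085246 decimal

2161085246


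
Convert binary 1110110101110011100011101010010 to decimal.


1110110101110011100011101010010 in decimal = 1991886674

1991886674


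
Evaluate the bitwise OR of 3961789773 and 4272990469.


0b11101100001001000001110101001101 | 0b11111110101100001010100100000101 = 0b11111110101101001011110101001101 = 4273257805

4273257805


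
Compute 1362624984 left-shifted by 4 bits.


0b1010001001110000000000111011000 << 4 = 0b10100010011100000000001110110000000 = 21801999744

21801999744


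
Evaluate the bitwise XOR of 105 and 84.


0b1101001 ^ 0b1010100 = 0b111101 = 61

61


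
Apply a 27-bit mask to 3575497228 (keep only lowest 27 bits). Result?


3575497228 & 134217727 = 85836300

85836300


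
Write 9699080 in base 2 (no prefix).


9699080 = 100100111111111100001000 in binary

100100111111111100001000


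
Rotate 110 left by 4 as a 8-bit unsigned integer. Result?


Rotate 0b1101110 left by 4 (8-bit) = 0b11100110 = 230

230


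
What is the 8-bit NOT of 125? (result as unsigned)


~0b1111101 = 0b10000010 = 130 (8-bit unsigned)

130


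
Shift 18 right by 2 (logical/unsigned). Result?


0b10010 >> 2 = 0b100 = 4

4


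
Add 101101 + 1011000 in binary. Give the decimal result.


101101 + 1011000 = 10000101 = 133

133


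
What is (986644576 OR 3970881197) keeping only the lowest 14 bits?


Step 1: 986644576 | 3970881197 = 4277130989
Step 2: 4277130989 & 16383 = 5869

5869


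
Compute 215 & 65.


0b11010111 & 0b1000001 = 0b1000001 = 65

65


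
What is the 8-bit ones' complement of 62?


62 ^ 255 = 193

193


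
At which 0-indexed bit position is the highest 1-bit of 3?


0b11. Highest set bit at position 1

1


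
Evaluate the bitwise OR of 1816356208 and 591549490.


0b1101100010000110110010101110000 | 0b100011010000100101010000110010 = 0b1101111010000110111010101110010 = 1866691954

1866691954


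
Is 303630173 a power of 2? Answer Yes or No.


0b10010000110010000011101011101. Multiple bits set => No

No


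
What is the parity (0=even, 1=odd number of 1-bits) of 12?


0b1100 has 2 ones => parity 0

0


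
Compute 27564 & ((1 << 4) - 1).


27564 & 15 = 12

12


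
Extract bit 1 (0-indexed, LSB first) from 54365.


0b1101010001011101, position 1 = 0

0


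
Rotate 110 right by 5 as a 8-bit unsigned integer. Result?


Rotate 0b1101110 right by 5 (8-bit) = 0b1110011 = 115

115


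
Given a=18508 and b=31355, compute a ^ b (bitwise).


18508 ^ 31355 = 12855

12855


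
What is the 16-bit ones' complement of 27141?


27141 ^ 65535 = 38394

38394


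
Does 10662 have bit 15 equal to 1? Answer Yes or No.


0b10100110100110, bit 15 = 0. No

No


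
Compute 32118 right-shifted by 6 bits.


0b111110101110110 >> 6 = 0b111110101 = 501

501


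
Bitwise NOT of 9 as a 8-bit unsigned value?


~0b1001 = 0b11110110 = 246 (8-bit unsigned)

246


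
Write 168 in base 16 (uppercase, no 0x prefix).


168 = A8 hex

A8


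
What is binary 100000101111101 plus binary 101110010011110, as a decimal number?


100000101111101 + 101110010011110 = 1001111000011011 = 40475

40475


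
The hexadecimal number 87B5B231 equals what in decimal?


87B5B231 hex = 2276831793 decimal

2276831793


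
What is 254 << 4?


0b11111110 << 4 = 0b111111100000 = 4064

4064


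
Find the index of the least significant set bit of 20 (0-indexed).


0b10100. Lowest set bit at position 2

2


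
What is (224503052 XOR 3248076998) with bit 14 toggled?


Step 1: 224503052 ^ 3248076998 = 3438812618
Step 2: 3438812618 ^ (1 << 14) = 3438812618 ^ 16384 = 3438829002

3438829002


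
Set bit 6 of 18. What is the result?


18 | (1 << 6) = 18 | 64 = 82

82


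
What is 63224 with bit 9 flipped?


63224 ^ (1 << 9) = 63224 ^ 512 = 62712

62712


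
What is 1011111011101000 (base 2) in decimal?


1011111011101000 in decimal = 48872

48872


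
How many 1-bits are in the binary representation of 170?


0b10101010 has 4 set bits

4


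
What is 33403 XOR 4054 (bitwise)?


0b1000001001111011 ^ 0b111111010110 = 0b1000110110101101 = 36269

36269


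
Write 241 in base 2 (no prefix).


241 = 11110001 in binary

11110001


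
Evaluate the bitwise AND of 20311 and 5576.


0b100111101010111 & 0b1010111001000 = 0b10101000000 = 1344

1344


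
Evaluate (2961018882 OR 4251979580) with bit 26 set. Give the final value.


Step 1: 2961018882 | 4251979580 = 4252868414
Step 2: 4252868414 | (1 << 26) = 4252868414 | 67108864 = 4252868414

4252868414


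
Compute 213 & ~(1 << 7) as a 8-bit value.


213 & ~(1 << 7) = 85

85


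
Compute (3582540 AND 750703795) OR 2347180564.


Step 1: 3582540 & 750703795 = 3571712
Step 2: 3571712 | 2347180564 = 2348261908

2348261908


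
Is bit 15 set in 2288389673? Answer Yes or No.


0b10001000011001100000111000101001, bit 15 = 0. No

No


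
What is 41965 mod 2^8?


41965 & 255 = 237

237


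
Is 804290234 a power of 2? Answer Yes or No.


0b101111111100000111111010111010. Multiple bits set => No

No


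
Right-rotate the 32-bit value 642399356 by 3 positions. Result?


Rotate 0b100110010010100011110001111100 right by 3 (32-bit) = 0b10000100110010010100011110001111 = 2227783567

2227783567


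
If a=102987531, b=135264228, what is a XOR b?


102987531 ^ 135264228 = 237797615

237797615


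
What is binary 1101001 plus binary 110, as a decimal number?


1101001 + 110 = 1101111 = 111

111


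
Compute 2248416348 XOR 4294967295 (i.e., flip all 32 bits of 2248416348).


2248416348 ^ 4294967295 = 2046550947

2046550947


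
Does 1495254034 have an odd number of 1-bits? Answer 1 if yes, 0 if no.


0b1011001000111111100010000010010 has 14 ones => parity 0

0


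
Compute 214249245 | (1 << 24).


214249245 | (1 << 24) = 214249245 | 16777216 = 231026461

231026461


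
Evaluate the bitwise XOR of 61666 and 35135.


0b1111000011100010 ^ 0b1000100100111111 = 0b111100111011101 = 31197

31197


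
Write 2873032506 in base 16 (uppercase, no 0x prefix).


2873032506 = AB3EFF3A hex

AB3EFF3A


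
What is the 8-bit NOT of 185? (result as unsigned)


~0b10111001 = 0b1000110 = 70 (8-bit unsigned)

70


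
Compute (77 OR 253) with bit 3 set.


Step 1: 77 | 253 = 253
Step 2: 253 | (1 << 3) = 253 | 8 = 253

253


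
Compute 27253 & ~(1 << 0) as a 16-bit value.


27253 & ~(1 << 0) = 27252

27252


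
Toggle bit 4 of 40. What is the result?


40 ^ (1 << 4) = 40 ^ 16 = 56

56


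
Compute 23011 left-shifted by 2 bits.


0b101100111100011 << 2 = 0b10110011110001100 = 92044

92044


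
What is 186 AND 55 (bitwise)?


0b10111010 & 0b110111 = 0b110010 = 50

50


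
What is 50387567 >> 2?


0b11000000001101101001101111 >> 2 = 0b110000000011011010011011 = 12596891

12596891


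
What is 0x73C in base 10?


73C hex = 1852 decimal

1852


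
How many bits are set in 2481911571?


0b10010011111011101111011100010011 has 20 set bits

20


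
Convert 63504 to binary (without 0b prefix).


63504 = 1111100000010000 in binary

1111100000010000


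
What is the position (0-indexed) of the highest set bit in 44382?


0b1010110101011110. Highest set bit at position 15

15


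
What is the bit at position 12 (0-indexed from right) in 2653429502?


0b10011110001010000001111011111110, position 12 = 1

1


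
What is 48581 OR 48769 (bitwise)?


0b1011110111000101 | 0b1011111010000001 = 0b1011111111000101 = 49093

49093


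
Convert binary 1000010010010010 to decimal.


1000010010010010 in decimal = 33938

33938


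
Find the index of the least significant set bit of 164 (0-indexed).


0b10100100. Lowest set bit at position 2

2


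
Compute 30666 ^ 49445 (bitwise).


0b111011111001010 ^ 0b1100000100100101 = 0b1011011011101111 = 46831

46831


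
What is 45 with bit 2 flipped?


45 ^ (1 << 2) = 45 ^ 4 = 41

41


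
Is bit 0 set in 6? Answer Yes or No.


0b110, bit 0 = 0. No

No


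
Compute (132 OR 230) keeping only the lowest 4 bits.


Step 1: 132 | 230 = 230
Step 2: 230 & 15 = 6

6


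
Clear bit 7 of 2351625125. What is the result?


2351625125 & ~(1 << 7) = 2351624997

2351624997


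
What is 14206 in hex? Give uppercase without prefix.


14206 = 377E hex

377E


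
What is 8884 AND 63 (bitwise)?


0b10001010110100 & 0b111111 = 0b110100 = 52

52


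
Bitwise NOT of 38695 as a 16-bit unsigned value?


~0b1001011100100111 = 0b110100011011000 = 26840 (16-bit unsigned)

26840


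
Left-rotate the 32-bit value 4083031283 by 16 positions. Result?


Rotate 0b11110011010111100001110011110011 left by 16 (32-bit) = 0b11100111100111111001101011110 = 485749598

485749598


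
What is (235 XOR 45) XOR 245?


Step 1: 235 ^ 45 = 198
Step 2: 198 ^ 245 = 51

51


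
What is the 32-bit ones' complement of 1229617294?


1229617294 ^ 4294967295 = 3065350001

3065350001


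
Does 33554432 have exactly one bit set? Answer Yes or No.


0b10000000000000000000000000. Only one bit set => Yes

Yes


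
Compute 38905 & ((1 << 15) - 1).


38905 & 32767 = 6137

6137


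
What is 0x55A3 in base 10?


55A3 hex = 21923 decimal

21923


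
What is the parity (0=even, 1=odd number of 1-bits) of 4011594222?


0b11101111000111000001000111101110 has 18 ones => parity 0

0


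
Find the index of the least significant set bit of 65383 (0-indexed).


0b1111111101100111. Lowest set bit at position 0

0


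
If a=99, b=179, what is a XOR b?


99 ^ 179 = 208

208
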